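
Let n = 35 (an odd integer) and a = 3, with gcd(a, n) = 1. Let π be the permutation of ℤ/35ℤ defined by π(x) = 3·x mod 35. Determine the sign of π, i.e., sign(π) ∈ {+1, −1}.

+1

Trace 1: π^k(1) = [1, 3, 9, 27, 11, 33, 29] for k=0..6.
π_3 has 5 disjoint cycles with lengths [12, 12, 6, 4, 1] on {0,…,34}.
n − c = 35 − 5 = 30; sign = (−1)^30 = +1.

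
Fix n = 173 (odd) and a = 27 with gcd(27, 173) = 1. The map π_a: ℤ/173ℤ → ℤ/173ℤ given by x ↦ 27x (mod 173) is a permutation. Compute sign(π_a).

-1

Orbit of 33 under x↦27x: [33, 26, 10, 97, 24, 129, 23]… (length divides ord_173(27)).
2 cycles of lengths [172, 1].
2 cycles on 173: each ℓ→(−1)^(ℓ−1), product (−1)^171 = -1.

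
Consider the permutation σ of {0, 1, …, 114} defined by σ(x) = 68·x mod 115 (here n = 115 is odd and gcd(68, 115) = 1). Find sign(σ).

+1

Orbit of 68 under x↦68x: [68, 24, 22, 1]… (length divides ord_115(68)).
π_68 has 35 disjoint cycles with lengths [4, 4, 4, 4, 4, 4, 4, 4, 4, 4, 4, 4, 4, 4, 4, 4, 4, 4, 4, 4, 4, 4, 4, 2, 2, 2, 2, 2, 2, 2, 2, 2, 2, 2, 1] on {0,…,114}.
sign(π) = (−1)^{n − #cycles} = (−1)^{115−35} = (−1)^80 = +1.
(68|115)_J = +1 (Zolotarev's lemma cross-check).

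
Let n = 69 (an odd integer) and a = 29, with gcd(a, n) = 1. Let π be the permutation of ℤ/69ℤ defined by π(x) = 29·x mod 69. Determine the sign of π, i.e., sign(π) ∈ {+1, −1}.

Start at x=64: 64 → 62 → 4 → 47 → 52 → 59 → 55 → … (one orbit).
π_29 has 6 disjoint cycles with lengths [22, 22, 11, 11, 2, 1] on {0,…,68}.
sign(π) = (−1)^{n − #cycles} = (−1)^{69−6} = (−1)^63 = -1.
(29|69)_J = -1 (Zolotarev's lemma cross-check).

-1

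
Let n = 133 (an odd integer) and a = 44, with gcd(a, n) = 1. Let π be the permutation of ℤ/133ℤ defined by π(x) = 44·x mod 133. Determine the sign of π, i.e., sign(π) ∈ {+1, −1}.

+1

Orbit of 23 under x↦44x: [23, 81, 106, 9, 130, 1, 44]… (length divides ord_133(44)).
Cycle lengths of π_44 on ℤ/133ℤ: [9, 9, 9, 9, 9, 9, 9, 9, 9, 9, 9, 9, 9, 9, 3, 3, 1]; 17 cycles in total.
133 − 17 = 116 transpositions; sign(π) = (−1)^116 = +1.
(44|133)_J = +1 (Zolotarev's lemma cross-check).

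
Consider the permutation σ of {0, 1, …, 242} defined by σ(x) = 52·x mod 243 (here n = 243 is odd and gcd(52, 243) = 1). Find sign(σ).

Orbit of 19 under x↦52x: [19, 16, 103, 10, 34, 67, 82]… (length divides ord_243(52)).
Cycle type of π: 81×2 + 27×2 + 9×2 + 3×2 + 1×3; total 11 cycles.
With 11 cycles on 243 points, sign = (−1)^{243−11} = +1.

+1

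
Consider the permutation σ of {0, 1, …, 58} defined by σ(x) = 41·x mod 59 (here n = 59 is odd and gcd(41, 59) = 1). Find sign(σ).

Start at x=21: 21 → 35 → 19 → 12 → 20 → 53 → 49 → … (one orbit).
Cycle type of π: 29×2 + 1; total 3 cycles.
59 − 3 = 56 transpositions; sign(π) = (−1)^56 = +1.
Zolotarev: (41|59) = +1, matching the cycle-count sign.

+1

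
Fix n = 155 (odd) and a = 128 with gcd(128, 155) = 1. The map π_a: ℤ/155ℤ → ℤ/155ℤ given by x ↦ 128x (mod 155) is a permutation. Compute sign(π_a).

-1

Start at x=64: 64 → 132 → 1 → 128 → 109 → 2 → 101 → … (one orbit).
14 cycles of lengths [20, 20, 20, 20, 20, 20, 5, 5, 5, 5, 5, 5, 4, 1].
n − c = 155 − 14 = 141; sign = (−1)^141 = -1.
Zolotarev: (128|155) = -1, matching the cycle-count sign.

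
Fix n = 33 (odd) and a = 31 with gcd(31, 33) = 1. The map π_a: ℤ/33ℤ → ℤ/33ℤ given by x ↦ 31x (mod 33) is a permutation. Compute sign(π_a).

+1

Trace 31: π^k(31) = [31, 4, 25, 16, 1] for k=0..4.
The orbit structure of x ↦ 31x mod 33: 9 orbits of sizes [5, 5, 5, 5, 5, 5, 1, 1, 1].
With 9 cycles on 33 points, sign = (−1)^{33−9} = +1.
Zolotarev: (31|33) = +1, matching the cycle-count sign.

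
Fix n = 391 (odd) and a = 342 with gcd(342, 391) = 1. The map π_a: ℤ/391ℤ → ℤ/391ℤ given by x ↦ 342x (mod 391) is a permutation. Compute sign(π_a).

-1

Start at x=206: 206 → 72 → 382 → 50 → 287 → 13 → 145 → … (one orbit).
8 cycles of lengths [88, 88, 88, 88, 22, 8, 8, 1].
sign(π) = (−1)^{n − #cycles} = (−1)^{391−8} = (−1)^383 = -1.
Zolotarev: (342|391) = -1, matching the cycle-count sign.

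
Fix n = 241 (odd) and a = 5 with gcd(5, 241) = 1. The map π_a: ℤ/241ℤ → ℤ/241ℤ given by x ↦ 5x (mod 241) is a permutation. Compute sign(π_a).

+1

Start at x=135: 135 → 193 → 1 → 5 → 25 → 125 → 143 → … (one orbit).
Cycle type of π: 40×6 + 1; total 7 cycles.
n − c = 241 − 7 = 234; sign = (−1)^234 = +1.
(5|241)_J = +1 (Zolotarev's lemma cross-check).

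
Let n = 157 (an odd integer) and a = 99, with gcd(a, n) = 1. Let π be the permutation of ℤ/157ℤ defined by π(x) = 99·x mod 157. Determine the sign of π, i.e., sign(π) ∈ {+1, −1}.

+1

Orbit of 99 under x↦99x: [99, 67, 39, 93, 101, 108, 16]… (length divides ord_157(99)).
13 cycles of lengths [13, 13, 13, 13, 13, 13, 13, 13, 13, 13, 13, 13, 1].
157 − 13 = 144 transpositions; sign(π) = (−1)^144 = +1.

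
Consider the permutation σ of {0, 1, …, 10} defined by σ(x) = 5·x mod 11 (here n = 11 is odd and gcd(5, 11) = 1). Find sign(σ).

Start at x=9: 9 → 1 → 5 → 3 → 4 → 9 (one orbit).
The orbit structure of x ↦ 5x mod 11: 3 orbits of sizes [5, 5, 1].
11 − 3 = 8 transpositions; sign(π) = (−1)^8 = +1.
(5|11)_J = +1 (Zolotarev's lemma cross-check).

+1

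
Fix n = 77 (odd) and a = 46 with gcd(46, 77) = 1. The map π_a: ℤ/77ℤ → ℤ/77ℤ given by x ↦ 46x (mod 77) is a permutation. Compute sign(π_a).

Trace 29: π^k(29) = [29, 25, 72, 1, 46, 37, 8] for k=0..6.
π_46 has 6 disjoint cycles with lengths [30, 30, 10, 3, 3, 1] on {0,…,76}.
6 cycles on 77: each ℓ→(−1)^(ℓ−1), product (−1)^71 = -1.
Check: (46/77) = -1 by Zolotarev.

-1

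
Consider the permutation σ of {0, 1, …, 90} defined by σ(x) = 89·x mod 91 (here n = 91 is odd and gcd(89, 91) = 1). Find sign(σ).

Start at x=1: 1 → 89 → 4 → 83 → 16 → 59 → 64 → … (one orbit).
π_89 has 9 disjoint cycles with lengths [12, 12, 12, 12, 12, 12, 12, 6, 1] on {0,…,90}.
91 − 9 = 82 transpositions; sign(π) = (−1)^82 = +1.
Zolotarev: (89|91) = +1, matching the cycle-count sign.

+1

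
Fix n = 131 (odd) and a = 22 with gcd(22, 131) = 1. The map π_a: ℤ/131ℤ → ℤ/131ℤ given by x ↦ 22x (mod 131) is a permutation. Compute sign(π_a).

-1

Orbit of 10 under x↦22x: [10, 89, 124, 108, 18, 3, 66]… (length divides ord_131(22)).
2 cycles of lengths [130, 1].
n − c = 131 − 2 = 129; sign = (−1)^129 = -1.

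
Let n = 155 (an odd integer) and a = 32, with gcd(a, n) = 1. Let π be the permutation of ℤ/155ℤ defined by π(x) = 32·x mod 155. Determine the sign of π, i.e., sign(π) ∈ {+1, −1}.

-1

Start at x=32: 32 → 94 → 63 → 1 → 32 (one orbit).
Cycle type of π: 4×31 + 1×31; total 62 cycles.
With 62 cycles on 155 points, sign = (−1)^{155−62} = -1.
Check: (32/155) = -1 by Zolotarev.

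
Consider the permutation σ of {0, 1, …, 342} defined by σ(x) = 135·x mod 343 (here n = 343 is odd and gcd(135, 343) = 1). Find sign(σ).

Start at x=200: 200 → 246 → 282 → 340 → 281 → 205 → 235 → … (one orbit).
7 cycles of lengths [147, 147, 21, 21, 3, 3, 1].
sign(π) = (−1)^{n − #cycles} = (−1)^{343−7} = (−1)^336 = +1.
Via Zolotarev, sign(π_{135}) = (135|343) = +1.

+1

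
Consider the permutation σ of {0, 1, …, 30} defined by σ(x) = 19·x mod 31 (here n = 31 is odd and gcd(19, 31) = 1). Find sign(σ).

Trace 20: π^k(20) = [20, 8, 28, 5, 2, 7, 9] for k=0..6.
π_19 has 3 disjoint cycles with lengths [15, 15, 1] on {0,…,30}.
sign(π) = (−1)^{n − #cycles} = (−1)^{31−3} = (−1)^28 = +1.
Zolotarev: (19|31) = +1, matching the cycle-count sign.

+1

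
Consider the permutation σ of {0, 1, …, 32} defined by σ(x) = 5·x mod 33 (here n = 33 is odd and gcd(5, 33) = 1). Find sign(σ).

-1

Orbit of 20 under x↦5x: [20, 1, 5, 25, 26, 31, 23]… (length divides ord_33(5)).
6 cycles of lengths [10, 10, 5, 5, 2, 1].
Σ(ℓ_i−1) = 33−6 = 27; sign = (−1)^27 = -1.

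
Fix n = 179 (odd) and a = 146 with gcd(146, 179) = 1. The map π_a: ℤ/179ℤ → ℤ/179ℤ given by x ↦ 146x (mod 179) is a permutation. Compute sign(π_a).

Start at x=110: 110 → 129 → 39 → 145 → 48 → 27 → 4 → … (one orbit).
3 cycles of lengths [89, 89, 1].
sign(π) = (−1)^{n − #cycles} = (−1)^{179−3} = (−1)^176 = +1.
(146|179)_J = +1 (Zolotarev's lemma cross-check).

+1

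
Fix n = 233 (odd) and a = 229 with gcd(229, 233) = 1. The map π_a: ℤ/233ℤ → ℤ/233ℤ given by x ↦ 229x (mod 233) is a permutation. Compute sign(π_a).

Orbit of 159 under x↦229x: [159, 63, 214, 76, 162, 51, 29]… (length divides ord_233(229)).
Decompose π into cycles: lengths [58, 58, 58, 58, 1] (5 cycles, including the fixed point 0).
sign(π) = (−1)^{n − #cycles} = (−1)^{233−5} = (−1)^228 = +1.

+1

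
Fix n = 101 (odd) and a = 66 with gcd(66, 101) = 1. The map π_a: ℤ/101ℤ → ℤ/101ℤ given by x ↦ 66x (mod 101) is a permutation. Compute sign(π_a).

-1

Trace 5: π^k(5) = [5, 27, 65, 48, 37, 18, 77] for k=0..6.
2 cycles of lengths [100, 1].
sign(π) = (−1)^{n − #cycles} = (−1)^{101−2} = (−1)^99 = -1.
(66|101)_J = -1 (Zolotarev's lemma cross-check).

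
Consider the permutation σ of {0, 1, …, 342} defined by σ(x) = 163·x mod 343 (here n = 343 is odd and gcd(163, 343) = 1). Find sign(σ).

Orbit of 23 under x↦163x: [23, 319, 204, 324, 333, 85, 135]… (length divides ord_343(163)).
Decompose π into cycles: lengths [147, 147, 21, 21, 3, 3, 1] (7 cycles, including the fixed point 0).
With 7 cycles on 343 points, sign = (−1)^{343−7} = +1.
(163|343)_J = +1 (Zolotarev's lemma cross-check).

+1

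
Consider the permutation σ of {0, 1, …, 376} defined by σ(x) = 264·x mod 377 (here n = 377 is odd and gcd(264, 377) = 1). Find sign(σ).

-1

Trace 246: π^k(246) = [246, 100, 10, 1, 264, 328, 259] for k=0..6.
Cycle type of π: 84×4 + 28 + 6×2 + 1; total 8 cycles.
Σ(ℓ_i−1) = 377−8 = 369; sign = (−1)^369 = -1.
Check: (264/377) = -1 by Zolotarev.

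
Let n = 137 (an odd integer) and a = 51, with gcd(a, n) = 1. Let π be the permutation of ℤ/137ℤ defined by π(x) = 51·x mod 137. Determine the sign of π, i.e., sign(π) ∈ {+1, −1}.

-1

Orbit of 32 under x↦51x: [32, 125, 73, 24, 128, 89, 18]… (length divides ord_137(51)).
π_51 has 2 disjoint cycles with lengths [136, 1] on {0,…,136}.
With 2 cycles on 137 points, sign = (−1)^{137−2} = -1.
Via Zolotarev, sign(π_{51}) = (51|137) = -1.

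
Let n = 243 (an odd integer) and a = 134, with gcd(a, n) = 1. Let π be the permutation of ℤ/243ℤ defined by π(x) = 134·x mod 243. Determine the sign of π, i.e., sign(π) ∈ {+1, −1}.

Trace 82: π^k(82) = [82, 53, 55, 80, 28, 107, 1] for k=0..6.
Cycle lengths of π_134 on ℤ/243ℤ: [18, 18, 18, 18, 18, 18, 18, 18, 18, 6, 6, 6, 6, 6, 6, 6, 6, 6, 2, 2, 2, 2, 2, 2, 2, 2, 2, 2, 2, 2, 2, 1]; 32 cycles in total.
Σ(ℓ_i−1) = 243−32 = 211; sign = (−1)^211 = -1.
(134|243)_J = -1 (Zolotarev's lemma cross-check).

-1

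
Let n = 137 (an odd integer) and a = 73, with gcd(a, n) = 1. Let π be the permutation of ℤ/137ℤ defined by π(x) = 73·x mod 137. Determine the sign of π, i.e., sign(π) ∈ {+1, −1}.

+1

Start at x=119: 119 → 56 → 115 → 38 → 34 → 16 → 72 → … (one orbit).
Cycle lengths of π_73 on ℤ/137ℤ: [17, 17, 17, 17, 17, 17, 17, 17, 1]; 9 cycles in total.
sign(π) = (−1)^{n − #cycles} = (−1)^{137−9} = (−1)^128 = +1.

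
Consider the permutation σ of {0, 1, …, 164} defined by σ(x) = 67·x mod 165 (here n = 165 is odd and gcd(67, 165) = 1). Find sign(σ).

-1

Orbit of 1 under x↦67x: [1, 67, 34, 133]… (length divides ord_165(67)).
The orbit structure of x ↦ 67x mod 165: 66 orbits of sizes [4, 4, 4, 4, 4, 4, 4, 4, 4, 4, 4, 4, 4, 4, 4, 4, 4, 4, 4, 4, 4, 4, 4, 4, 4, 4, 4, 4, 4, 4, 4, 4, 4, 1, 1, 1, 1, 1, 1, 1, 1, 1, 1, 1, 1, 1, 1, 1, 1, 1, 1, 1, 1, 1, 1, 1, 1, 1, 1, 1, 1, 1, 1, 1, 1, 1].
sign(π) = (−1)^{n − #cycles} = (−1)^{165−66} = (−1)^99 = -1.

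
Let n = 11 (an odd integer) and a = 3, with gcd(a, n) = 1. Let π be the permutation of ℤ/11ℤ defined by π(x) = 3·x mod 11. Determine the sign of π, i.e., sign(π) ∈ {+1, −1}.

+1

Trace 9: π^k(9) = [9, 5, 4, 1, 3] for k=0..4.
Decompose π into cycles: lengths [5, 5, 1] (3 cycles, including the fixed point 0).
sign(π) = (−1)^{n − #cycles} = (−1)^{11−3} = (−1)^8 = +1.
(3|11)_J = +1 (Zolotarev's lemma cross-check).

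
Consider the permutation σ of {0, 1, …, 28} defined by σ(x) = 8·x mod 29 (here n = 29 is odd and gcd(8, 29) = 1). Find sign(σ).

-1

Trace 28: π^k(28) = [28, 21, 23, 10, 22, 2, 16] for k=0..6.
The orbit structure of x ↦ 8x mod 29: 2 orbits of sizes [28, 1].
sign(π) = (−1)^{n − #cycles} = (−1)^{29−2} = (−1)^27 = -1.
Check: (8/29) = -1 by Zolotarev.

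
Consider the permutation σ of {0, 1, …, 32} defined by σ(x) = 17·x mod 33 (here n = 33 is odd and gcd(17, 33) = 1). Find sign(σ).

Trace 29: π^k(29) = [29, 31, 32, 16, 8, 4, 2] for k=0..6.
Cycle lengths of π_17 on ℤ/33ℤ: [10, 10, 10, 2, 1]; 5 cycles in total.
With 5 cycles on 33 points, sign = (−1)^{33−5} = +1.

+1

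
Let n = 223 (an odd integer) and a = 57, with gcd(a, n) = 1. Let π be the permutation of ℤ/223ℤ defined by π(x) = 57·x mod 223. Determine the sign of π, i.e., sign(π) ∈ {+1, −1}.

Trace 54: π^k(54) = [54, 179, 168, 210, 151, 133, 222] for k=0..6.
Decompose π into cycles: lengths [222, 1] (2 cycles, including the fixed point 0).
n − c = 223 − 2 = 221; sign = (−1)^221 = -1.
Via Zolotarev, sign(π_{57}) = (57|223) = -1.

-1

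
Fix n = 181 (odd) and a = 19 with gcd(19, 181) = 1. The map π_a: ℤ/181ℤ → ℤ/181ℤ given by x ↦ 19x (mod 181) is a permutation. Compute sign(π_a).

-1

Trace 19: π^k(19) = [19, 180, 162, 1] for k=0..3.
Cycle type of π: 4×45 + 1; total 46 cycles.
n − c = 181 − 46 = 135; sign = (−1)^135 = -1.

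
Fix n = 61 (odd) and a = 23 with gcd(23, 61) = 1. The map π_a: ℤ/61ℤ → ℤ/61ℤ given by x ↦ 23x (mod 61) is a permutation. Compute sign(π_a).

Start at x=52: 52 → 37 → 58 → 53 → 60 → 38 → 20 → … (one orbit).
Decompose π into cycles: lengths [20, 20, 20, 1] (4 cycles, including the fixed point 0).
Σ(ℓ_i−1) = 61−4 = 57; sign = (−1)^57 = -1.

-1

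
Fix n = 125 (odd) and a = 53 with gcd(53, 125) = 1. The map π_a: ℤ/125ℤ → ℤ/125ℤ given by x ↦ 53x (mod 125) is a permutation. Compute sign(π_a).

Orbit of 14 under x↦53x: [14, 117, 76, 28, 109, 27, 56]… (length divides ord_125(53)).
Cycle lengths of π_53 on ℤ/125ℤ: [100, 20, 4, 1]; 4 cycles in total.
Σ(ℓ_i−1) = 125−4 = 121; sign = (−1)^121 = -1.
The Jacobi symbol (53|125) = -1 (Zolotarev) agrees.

-1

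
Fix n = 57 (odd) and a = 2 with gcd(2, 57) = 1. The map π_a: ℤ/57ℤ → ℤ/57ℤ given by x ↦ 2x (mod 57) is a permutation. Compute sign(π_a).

+1

Trace 56: π^k(56) = [56, 55, 53, 49, 41, 25, 50] for k=0..6.
Decompose π into cycles: lengths [18, 18, 18, 2, 1] (5 cycles, including the fixed point 0).
57 − 5 = 52 transpositions; sign(π) = (−1)^52 = +1.
The Jacobi symbol (2|57) = +1 (Zolotarev) agrees.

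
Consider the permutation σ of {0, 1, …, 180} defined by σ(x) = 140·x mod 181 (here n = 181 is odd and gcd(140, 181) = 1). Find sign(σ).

Orbit of 115 under x↦140x: [115, 172, 7, 75, 2, 99, 104]… (length divides ord_181(140)).
2 cycles of lengths [180, 1].
n − c = 181 − 2 = 179; sign = (−1)^179 = -1.

-1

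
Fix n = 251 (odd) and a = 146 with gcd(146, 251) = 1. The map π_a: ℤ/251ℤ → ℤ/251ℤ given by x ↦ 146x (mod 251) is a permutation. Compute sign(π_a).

Start at x=122: 122 → 242 → 192 → 171 → 117 → 14 → 36 → … (one orbit).
π_146 has 2 disjoint cycles with lengths [250, 1] on {0,…,250}.
251 − 2 = 249 transpositions; sign(π) = (−1)^249 = -1.

-1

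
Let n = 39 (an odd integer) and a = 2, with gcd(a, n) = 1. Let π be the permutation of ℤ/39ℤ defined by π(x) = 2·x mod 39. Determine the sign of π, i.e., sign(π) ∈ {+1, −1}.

Start at x=10: 10 → 20 → 1 → 2 → 4 → 8 → 16 → … (one orbit).
5 cycles of lengths [12, 12, 12, 2, 1].
sign(π) = (−1)^{n − #cycles} = (−1)^{39−5} = (−1)^34 = +1.

+1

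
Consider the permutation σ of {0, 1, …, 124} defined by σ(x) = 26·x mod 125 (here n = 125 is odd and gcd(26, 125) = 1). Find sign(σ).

+1

Orbit of 76 under x↦26x: [76, 101, 1, 26, 51]… (length divides ord_125(26)).
Decompose π into cycles: lengths [5, 5, 5, 5, 5, 5, 5, 5, 5, 5, 5, 5, 5, 5, 5, 5, 5, 5, 5, 5, 1, 1, 1, 1, 1, 1, 1, 1, 1, 1, 1, 1, 1, 1, 1, 1, 1, 1, 1, 1, 1, 1, 1, 1, 1] (45 cycles, including the fixed point 0).
45 cycles on 125: each ℓ→(−1)^(ℓ−1), product (−1)^80 = +1.
Zolotarev: (26|125) = +1, matching the cycle-count sign.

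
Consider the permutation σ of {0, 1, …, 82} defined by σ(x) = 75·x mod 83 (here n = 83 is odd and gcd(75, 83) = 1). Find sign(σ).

Start at x=23: 23 → 65 → 61 → 10 → 3 → 59 → 26 → … (one orbit).
Cycle lengths of π_75 on ℤ/83ℤ: [41, 41, 1]; 3 cycles in total.
n − c = 83 − 3 = 80; sign = (−1)^80 = +1.
(75|83)_J = +1 (Zolotarev's lemma cross-check).

+1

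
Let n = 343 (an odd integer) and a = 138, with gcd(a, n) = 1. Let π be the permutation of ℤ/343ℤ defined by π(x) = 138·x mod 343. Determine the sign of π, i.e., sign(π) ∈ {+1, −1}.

Trace 300: π^k(300) = [300, 240, 192, 85, 68, 123, 167] for k=0..6.
π_138 has 4 disjoint cycles with lengths [294, 42, 6, 1] on {0,…,342}.
4 cycles on 343: each ℓ→(−1)^(ℓ−1), product (−1)^339 = -1.
Check: (138/343) = -1 by Zolotarev.

-1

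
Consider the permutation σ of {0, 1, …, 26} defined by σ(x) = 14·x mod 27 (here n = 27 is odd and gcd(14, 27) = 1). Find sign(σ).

-1

Trace 4: π^k(4) = [4, 2, 1, 14, 7, 17, 22] for k=0..6.
4 cycles of lengths [18, 6, 2, 1].
sign(π) = (−1)^{n − #cycles} = (−1)^{27−4} = (−1)^23 = -1.
Via Zolotarev, sign(π_{14}) = (14|27) = -1.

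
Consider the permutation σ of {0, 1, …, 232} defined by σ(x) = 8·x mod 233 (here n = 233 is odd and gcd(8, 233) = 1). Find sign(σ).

+1

Start at x=19: 19 → 152 → 51 → 175 → 2 → 16 → 128 → … (one orbit).
Decompose π into cycles: lengths [29, 29, 29, 29, 29, 29, 29, 29, 1] (9 cycles, including the fixed point 0).
233 − 9 = 224 transpositions; sign(π) = (−1)^224 = +1.
Via Zolotarev, sign(π_{8}) = (8|233) = +1.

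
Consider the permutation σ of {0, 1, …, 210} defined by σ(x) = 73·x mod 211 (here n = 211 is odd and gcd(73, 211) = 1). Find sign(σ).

Trace 58: π^k(58) = [58, 14, 178, 123, 117, 101, 199] for k=0..6.
Decompose π into cycles: lengths [21, 21, 21, 21, 21, 21, 21, 21, 21, 21, 1] (11 cycles, including the fixed point 0).
sign(π) = (−1)^{n − #cycles} = (−1)^{211−11} = (−1)^200 = +1.

+1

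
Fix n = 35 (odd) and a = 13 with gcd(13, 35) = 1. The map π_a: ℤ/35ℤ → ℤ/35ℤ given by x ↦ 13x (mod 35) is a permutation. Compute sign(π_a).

Orbit of 27 under x↦13x: [27, 1, 13, 29]… (length divides ord_35(13)).
Cycle lengths of π_13 on ℤ/35ℤ: [4, 4, 4, 4, 4, 4, 4, 2, 2, 2, 1]; 11 cycles in total.
Σ(ℓ_i−1) = 35−11 = 24; sign = (−1)^24 = +1.
Zolotarev: (13|35) = +1, matching the cycle-count sign.

+1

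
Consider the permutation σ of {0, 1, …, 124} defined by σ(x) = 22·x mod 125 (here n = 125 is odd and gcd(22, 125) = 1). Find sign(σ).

-1

Orbit of 91 under x↦22x: [91, 2, 44, 93, 46, 12, 14]… (length divides ord_125(22)).
π_22 has 4 disjoint cycles with lengths [100, 20, 4, 1] on {0,…,124}.
Σ(ℓ_i−1) = 125−4 = 121; sign = (−1)^121 = -1.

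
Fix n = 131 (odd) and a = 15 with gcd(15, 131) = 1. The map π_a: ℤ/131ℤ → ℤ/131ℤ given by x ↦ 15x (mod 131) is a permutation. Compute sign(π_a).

Start at x=101: 101 → 74 → 62 → 13 → 64 → 43 → 121 → … (one orbit).
π_15 has 3 disjoint cycles with lengths [65, 65, 1] on {0,…,130}.
131 − 3 = 128 transpositions; sign(π) = (−1)^128 = +1.
Via Zolotarev, sign(π_{15}) = (15|131) = +1.

+1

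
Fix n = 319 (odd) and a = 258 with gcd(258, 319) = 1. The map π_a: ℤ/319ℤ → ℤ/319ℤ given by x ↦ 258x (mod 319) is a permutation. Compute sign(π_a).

Start at x=157: 157 → 312 → 108 → 111 → 247 → 245 → 48 → … (one orbit).
Decompose π into cycles: lengths [140, 140, 28, 5, 5, 1] (6 cycles, including the fixed point 0).
Σ(ℓ_i−1) = 319−6 = 313; sign = (−1)^313 = -1.

-1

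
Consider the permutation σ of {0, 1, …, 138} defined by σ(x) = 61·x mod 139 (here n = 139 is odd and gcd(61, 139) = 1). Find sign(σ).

Trace 93: π^k(93) = [93, 113, 82, 137, 17, 64, 12] for k=0..6.
The orbit structure of x ↦ 61x mod 139: 2 orbits of sizes [138, 1].
sign(π) = (−1)^{n − #cycles} = (−1)^{139−2} = (−1)^137 = -1.
Check: (61/139) = -1 by Zolotarev.

-1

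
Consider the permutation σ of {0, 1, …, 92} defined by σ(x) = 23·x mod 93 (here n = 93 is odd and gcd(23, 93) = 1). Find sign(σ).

Trace 64: π^k(64) = [64, 77, 4, 92, 70, 29, 16] for k=0..6.
Cycle lengths of π_23 on ℤ/93ℤ: [10, 10, 10, 10, 10, 10, 10, 10, 10, 2, 1]; 11 cycles in total.
n − c = 93 − 11 = 82; sign = (−1)^82 = +1.

+1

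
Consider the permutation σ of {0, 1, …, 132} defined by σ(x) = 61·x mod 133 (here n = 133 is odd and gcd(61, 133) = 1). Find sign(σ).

Orbit of 24 under x↦61x: [24, 1, 61, 130, 83, 9, 17]… (length divides ord_133(61)).
The orbit structure of x ↦ 61x mod 133: 10 orbits of sizes [18, 18, 18, 18, 18, 18, 9, 9, 6, 1].
Σ(ℓ_i−1) = 133−10 = 123; sign = (−1)^123 = -1.

-1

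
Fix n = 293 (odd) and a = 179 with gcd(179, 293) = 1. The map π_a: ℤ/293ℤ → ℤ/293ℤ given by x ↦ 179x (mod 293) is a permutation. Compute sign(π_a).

Orbit of 174 under x↦179x: [174, 88, 223, 69, 45, 144, 285]… (length divides ord_293(179)).
Cycle lengths of π_179 on ℤ/293ℤ: [292, 1]; 2 cycles in total.
With 2 cycles on 293 points, sign = (−1)^{293−2} = -1.
Check: (179/293) = -1 by Zolotarev.

-1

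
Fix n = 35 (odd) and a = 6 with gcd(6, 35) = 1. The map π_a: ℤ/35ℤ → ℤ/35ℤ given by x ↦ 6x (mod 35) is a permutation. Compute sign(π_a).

-1

Start at x=6: 6 → 1 → 6 (one orbit).
20 cycles of lengths [2, 2, 2, 2, 2, 2, 2, 2, 2, 2, 2, 2, 2, 2, 2, 1, 1, 1, 1, 1].
Σ(ℓ_i−1) = 35−20 = 15; sign = (−1)^15 = -1.
Via Zolotarev, sign(π_{6}) = (6|35) = -1.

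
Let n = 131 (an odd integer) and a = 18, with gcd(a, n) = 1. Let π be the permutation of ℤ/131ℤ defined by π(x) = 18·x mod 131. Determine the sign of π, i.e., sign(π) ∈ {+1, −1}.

Orbit of 47 under x↦18x: [47, 60, 32, 52, 19, 80, 130]… (length divides ord_131(18)).
Cycle lengths of π_18 on ℤ/131ℤ: [26, 26, 26, 26, 26, 1]; 6 cycles in total.
131 − 6 = 125 transpositions; sign(π) = (−1)^125 = -1.

-1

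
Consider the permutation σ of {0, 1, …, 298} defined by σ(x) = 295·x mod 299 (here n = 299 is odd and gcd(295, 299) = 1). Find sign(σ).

-1

Start at x=107: 107 → 170 → 217 → 29 → 183 → 165 → 237 → … (one orbit).
Cycle lengths of π_295 on ℤ/299ℤ: [66, 66, 66, 66, 22, 3, 3, 3, 3, 1]; 10 cycles in total.
With 10 cycles on 299 points, sign = (−1)^{299−10} = -1.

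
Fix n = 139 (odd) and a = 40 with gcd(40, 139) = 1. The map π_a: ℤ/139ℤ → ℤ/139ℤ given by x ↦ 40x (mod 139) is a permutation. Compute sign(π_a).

Start at x=68: 68 → 79 → 102 → 49 → 14 → 4 → 21 → … (one orbit).
Cycle lengths of π_40 on ℤ/139ℤ: [138, 1]; 2 cycles in total.
With 2 cycles on 139 points, sign = (−1)^{139−2} = -1.
Zolotarev: (40|139) = -1, matching the cycle-count sign.

-1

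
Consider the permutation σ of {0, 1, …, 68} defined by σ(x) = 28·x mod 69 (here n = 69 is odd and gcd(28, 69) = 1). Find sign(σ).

-1

Trace 19: π^k(19) = [19, 49, 61, 52, 7, 58, 37] for k=0..6.
6 cycles of lengths [22, 22, 22, 1, 1, 1].
n − c = 69 − 6 = 63; sign = (−1)^63 = -1.
Check: (28/69) = -1 by Zolotarev.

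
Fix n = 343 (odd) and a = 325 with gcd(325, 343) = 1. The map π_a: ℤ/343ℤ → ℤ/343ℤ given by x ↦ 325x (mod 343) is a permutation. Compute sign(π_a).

-1

Orbit of 325 under x↦325x: [325, 324, 342, 18, 19, 1]… (length divides ord_343(325)).
Cycle type of π: 6×57 + 1; total 58 cycles.
Σ(ℓ_i−1) = 343−58 = 285; sign = (−1)^285 = -1.
Check: (325/343) = -1 by Zolotarev.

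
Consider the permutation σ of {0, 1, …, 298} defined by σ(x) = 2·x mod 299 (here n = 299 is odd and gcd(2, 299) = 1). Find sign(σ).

Start at x=193: 193 → 87 → 174 → 49 → 98 → 196 → 93 → … (one orbit).
6 cycles of lengths [132, 132, 12, 11, 11, 1].
299 − 6 = 293 transpositions; sign(π) = (−1)^293 = -1.
Check: (2/299) = -1 by Zolotarev.

-1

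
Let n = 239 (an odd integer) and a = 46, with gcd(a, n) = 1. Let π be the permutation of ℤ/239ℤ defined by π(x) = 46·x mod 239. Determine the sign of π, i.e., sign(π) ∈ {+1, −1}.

-1

Orbit of 174 under x↦46x: [174, 117, 124, 207, 201, 164, 135]… (length divides ord_239(46)).
Cycle type of π: 238 + 1; total 2 cycles.
2 cycles on 239: each ℓ→(−1)^(ℓ−1), product (−1)^237 = -1.
Via Zolotarev, sign(π_{46}) = (46|239) = -1.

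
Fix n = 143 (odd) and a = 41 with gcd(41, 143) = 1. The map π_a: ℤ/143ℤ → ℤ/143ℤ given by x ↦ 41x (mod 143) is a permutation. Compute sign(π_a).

Trace 69: π^k(69) = [69, 112, 16, 84, 12, 63, 9] for k=0..6.
5 cycles of lengths [60, 60, 12, 10, 1].
n − c = 143 − 5 = 138; sign = (−1)^138 = +1.
(41|143)_J = +1 (Zolotarev's lemma cross-check).

+1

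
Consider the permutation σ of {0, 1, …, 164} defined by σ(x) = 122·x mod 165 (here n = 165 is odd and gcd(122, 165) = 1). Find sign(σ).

Start at x=34: 34 → 23 → 1 → 122 → 34 (one orbit).
Decompose π into cycles: lengths [4, 4, 4, 4, 4, 4, 4, 4, 4, 4, 4, 4, 4, 4, 4, 4, 4, 4, 4, 4, 4, 4, 4, 4, 4, 4, 4, 4, 4, 4, 4, 4, 4, 2, 2, 2, 2, 2, 2, 2, 2, 2, 2, 2, 1, 1, 1, 1, 1, 1, 1, 1, 1, 1, 1] (55 cycles, including the fixed point 0).
With 55 cycles on 165 points, sign = (−1)^{165−55} = +1.
(122|165)_J = +1 (Zolotarev's lemma cross-check).

+1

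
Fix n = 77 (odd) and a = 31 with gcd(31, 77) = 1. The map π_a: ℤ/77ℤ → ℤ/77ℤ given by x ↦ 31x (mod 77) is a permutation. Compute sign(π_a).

Trace 15: π^k(15) = [15, 3, 16, 34, 53, 26, 36] for k=0..6.
Decompose π into cycles: lengths [30, 30, 6, 5, 5, 1] (6 cycles, including the fixed point 0).
6 cycles on 77: each ℓ→(−1)^(ℓ−1), product (−1)^71 = -1.
Via Zolotarev, sign(π_{31}) = (31|77) = -1.

-1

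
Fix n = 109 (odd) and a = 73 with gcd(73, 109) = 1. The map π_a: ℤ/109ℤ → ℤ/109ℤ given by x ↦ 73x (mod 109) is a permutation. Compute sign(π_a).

+1

Start at x=15: 15 → 5 → 38 → 49 → 89 → 66 → 22 → … (one orbit).
Cycle lengths of π_73 on ℤ/109ℤ: [27, 27, 27, 27, 1]; 5 cycles in total.
5 cycles on 109: each ℓ→(−1)^(ℓ−1), product (−1)^104 = +1.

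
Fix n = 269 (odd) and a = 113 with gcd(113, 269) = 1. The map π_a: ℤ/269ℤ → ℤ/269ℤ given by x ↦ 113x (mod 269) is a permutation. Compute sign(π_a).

-1

Start at x=168: 168 → 154 → 186 → 36 → 33 → 232 → 123 → … (one orbit).
2 cycles of lengths [268, 1].
Σ(ℓ_i−1) = 269−2 = 267; sign = (−1)^267 = -1.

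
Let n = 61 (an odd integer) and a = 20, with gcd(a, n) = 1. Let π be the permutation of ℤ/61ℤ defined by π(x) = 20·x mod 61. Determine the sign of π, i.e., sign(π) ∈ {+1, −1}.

Start at x=58: 58 → 1 → 20 → 34 → 9 → 58 (one orbit).
Decompose π into cycles: lengths [5, 5, 5, 5, 5, 5, 5, 5, 5, 5, 5, 5, 1] (13 cycles, including the fixed point 0).
Σ(ℓ_i−1) = 61−13 = 48; sign = (−1)^48 = +1.
Via Zolotarev, sign(π_{20}) = (20|61) = +1.

+1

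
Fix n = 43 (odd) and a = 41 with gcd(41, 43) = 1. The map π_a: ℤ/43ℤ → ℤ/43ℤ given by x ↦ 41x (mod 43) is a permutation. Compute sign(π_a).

Trace 41: π^k(41) = [41, 4, 35, 16, 11, 21, 1] for k=0..6.
Decompose π into cycles: lengths [7, 7, 7, 7, 7, 7, 1] (7 cycles, including the fixed point 0).
sign(π) = (−1)^{n − #cycles} = (−1)^{43−7} = (−1)^36 = +1.
Check: (41/43) = +1 by Zolotarev.

+1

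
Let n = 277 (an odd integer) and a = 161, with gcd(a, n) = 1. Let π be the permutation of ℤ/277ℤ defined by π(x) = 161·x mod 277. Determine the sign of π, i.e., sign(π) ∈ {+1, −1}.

+1

Start at x=117: 117 → 1 → 161 → 160 → 276 → 116 → 117 (one orbit).
Cycle type of π: 6×46 + 1; total 47 cycles.
sign(π) = (−1)^{n − #cycles} = (−1)^{277−47} = (−1)^230 = +1.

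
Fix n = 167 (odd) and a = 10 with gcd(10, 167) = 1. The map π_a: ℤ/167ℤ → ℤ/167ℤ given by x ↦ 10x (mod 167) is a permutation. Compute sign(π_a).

Orbit of 128 under x↦10x: [128, 111, 108, 78, 112, 118, 11]… (length divides ord_167(10)).
Cycle type of π: 166 + 1; total 2 cycles.
n − c = 167 − 2 = 165; sign = (−1)^165 = -1.

-1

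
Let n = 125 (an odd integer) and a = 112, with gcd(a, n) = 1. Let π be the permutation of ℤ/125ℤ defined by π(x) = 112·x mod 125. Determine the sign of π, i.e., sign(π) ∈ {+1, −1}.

-1

Trace 109: π^k(109) = [109, 83, 46, 27, 24, 63, 56] for k=0..6.
Decompose π into cycles: lengths [100, 20, 4, 1] (4 cycles, including the fixed point 0).
Σ(ℓ_i−1) = 125−4 = 121; sign = (−1)^121 = -1.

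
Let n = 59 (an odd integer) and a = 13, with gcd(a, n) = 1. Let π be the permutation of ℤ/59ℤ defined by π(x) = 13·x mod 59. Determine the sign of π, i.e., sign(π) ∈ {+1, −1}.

Start at x=29: 29 → 23 → 4 → 52 → 27 → 56 → 20 → … (one orbit).
Decompose π into cycles: lengths [58, 1] (2 cycles, including the fixed point 0).
Σ(ℓ_i−1) = 59−2 = 57; sign = (−1)^57 = -1.
Zolotarev: (13|59) = -1, matching the cycle-count sign.

-1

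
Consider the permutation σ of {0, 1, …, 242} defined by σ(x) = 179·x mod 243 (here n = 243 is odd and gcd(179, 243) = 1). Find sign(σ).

-1

Trace 235: π^k(235) = [235, 26, 37, 62, 163, 17, 127] for k=0..6.
Cycle lengths of π_179 on ℤ/243ℤ: [54, 54, 54, 18, 18, 18, 6, 6, 6, 2, 2, 2, 2, 1]; 14 cycles in total.
sign(π) = (−1)^{n − #cycles} = (−1)^{243−14} = (−1)^229 = -1.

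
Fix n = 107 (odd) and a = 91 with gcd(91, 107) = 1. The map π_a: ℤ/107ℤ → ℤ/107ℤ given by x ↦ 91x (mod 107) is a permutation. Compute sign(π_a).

Trace 100: π^k(100) = [100, 5, 27, 103, 64, 46, 13] for k=0..6.
Cycle lengths of π_91 on ℤ/107ℤ: [106, 1]; 2 cycles in total.
107 − 2 = 105 transpositions; sign(π) = (−1)^105 = -1.

-1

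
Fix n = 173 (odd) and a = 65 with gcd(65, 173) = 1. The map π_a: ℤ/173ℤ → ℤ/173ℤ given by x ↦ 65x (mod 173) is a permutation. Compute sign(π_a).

Orbit of 93 under x↦65x: [93, 163, 42, 135, 125, 167, 129]… (length divides ord_173(65)).
The orbit structure of x ↦ 65x mod 173: 2 orbits of sizes [172, 1].
173 − 2 = 171 transpositions; sign(π) = (−1)^171 = -1.
Zolotarev: (65|173) = -1, matching the cycle-count sign.

-1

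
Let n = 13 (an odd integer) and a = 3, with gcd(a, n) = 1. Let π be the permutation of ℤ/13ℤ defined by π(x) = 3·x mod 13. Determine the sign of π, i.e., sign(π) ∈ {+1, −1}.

+1

Orbit of 9 under x↦3x: [9, 1, 3]… (length divides ord_13(3)).
5 cycles of lengths [3, 3, 3, 3, 1].
sign(π) = (−1)^{n − #cycles} = (−1)^{13−5} = (−1)^8 = +1.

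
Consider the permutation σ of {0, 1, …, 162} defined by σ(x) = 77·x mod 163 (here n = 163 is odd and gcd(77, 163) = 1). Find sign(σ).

Orbit of 40 under x↦77x: [40, 146, 158, 104, 21, 150, 140]… (length divides ord_163(77)).
Cycle lengths of π_77 on ℤ/163ℤ: [27, 27, 27, 27, 27, 27, 1]; 7 cycles in total.
n − c = 163 − 7 = 156; sign = (−1)^156 = +1.

+1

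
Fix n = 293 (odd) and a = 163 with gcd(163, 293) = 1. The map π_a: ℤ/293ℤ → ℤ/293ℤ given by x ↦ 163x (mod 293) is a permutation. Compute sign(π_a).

Start at x=132: 132 → 127 → 191 → 75 → 212 → 275 → 289 → … (one orbit).
The orbit structure of x ↦ 163x mod 293: 2 orbits of sizes [292, 1].
293 − 2 = 291 transpositions; sign(π) = (−1)^291 = -1.

-1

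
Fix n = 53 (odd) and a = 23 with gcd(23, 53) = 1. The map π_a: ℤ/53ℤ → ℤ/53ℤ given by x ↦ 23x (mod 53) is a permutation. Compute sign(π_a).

-1

Start at x=52: 52 → 30 → 1 → 23 → 52 (one orbit).
14 cycles of lengths [4, 4, 4, 4, 4, 4, 4, 4, 4, 4, 4, 4, 4, 1].
sign(π) = (−1)^{n − #cycles} = (−1)^{53−14} = (−1)^39 = -1.
(23|53)_J = -1 (Zolotarev's lemma cross-check).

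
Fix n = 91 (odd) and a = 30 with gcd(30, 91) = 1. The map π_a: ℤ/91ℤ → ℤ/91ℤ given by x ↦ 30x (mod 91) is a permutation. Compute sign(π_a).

Orbit of 9 under x↦30x: [9, 88, 1, 30, 81, 64]… (length divides ord_91(30)).
Cycle type of π: 6×14 + 3×2 + 1; total 17 cycles.
Σ(ℓ_i−1) = 91−17 = 74; sign = (−1)^74 = +1.
(30|91)_J = +1 (Zolotarev's lemma cross-check).

+1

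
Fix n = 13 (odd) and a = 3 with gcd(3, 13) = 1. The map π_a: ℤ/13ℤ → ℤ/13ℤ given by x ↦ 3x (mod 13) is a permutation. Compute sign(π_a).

Orbit of 9 under x↦3x: [9, 1, 3]… (length divides ord_13(3)).
Cycle type of π: 3×4 + 1; total 5 cycles.
5 cycles on 13: each ℓ→(−1)^(ℓ−1), product (−1)^8 = +1.
(3|13)_J = +1 (Zolotarev's lemma cross-check).

+1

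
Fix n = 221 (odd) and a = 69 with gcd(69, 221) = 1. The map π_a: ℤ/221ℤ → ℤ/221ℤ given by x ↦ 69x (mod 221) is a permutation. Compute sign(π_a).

+1

Orbit of 35 under x↦69x: [35, 205, 1, 69, 120, 103]… (length divides ord_221(69)).
51 cycles of lengths [6, 6, 6, 6, 6, 6, 6, 6, 6, 6, 6, 6, 6, 6, 6, 6, 6, 6, 6, 6, 6, 6, 6, 6, 6, 6, 6, 6, 6, 6, 6, 6, 6, 6, 1, 1, 1, 1, 1, 1, 1, 1, 1, 1, 1, 1, 1, 1, 1, 1, 1].
n − c = 221 − 51 = 170; sign = (−1)^170 = +1.
(69|221)_J = +1 (Zolotarev's lemma cross-check).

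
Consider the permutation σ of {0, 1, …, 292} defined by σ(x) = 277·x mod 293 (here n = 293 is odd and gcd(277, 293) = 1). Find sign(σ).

+1

Orbit of 109 under x↦277x: [109, 14, 69, 68, 84, 121, 115]… (length divides ord_293(277)).
Cycle type of π: 146×2 + 1; total 3 cycles.
293 − 3 = 290 transpositions; sign(π) = (−1)^290 = +1.
Zolotarev: (277|293) = +1, matching the cycle-count sign.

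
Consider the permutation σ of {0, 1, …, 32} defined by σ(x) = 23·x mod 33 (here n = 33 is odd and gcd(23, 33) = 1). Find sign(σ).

-1

Orbit of 1 under x↦23x: [1, 23]… (length divides ord_33(23)).
22 cycles of lengths [2, 2, 2, 2, 2, 2, 2, 2, 2, 2, 2, 1, 1, 1, 1, 1, 1, 1, 1, 1, 1, 1].
22 cycles on 33: each ℓ→(−1)^(ℓ−1), product (−1)^11 = -1.
Zolotarev: (23|33) = -1, matching the cycle-count sign.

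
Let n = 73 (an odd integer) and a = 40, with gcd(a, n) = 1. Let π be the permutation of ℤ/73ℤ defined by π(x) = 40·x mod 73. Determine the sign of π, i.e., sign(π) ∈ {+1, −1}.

-1

Trace 30: π^k(30) = [30, 32, 39, 27, 58, 57, 17] for k=0..6.
The orbit structure of x ↦ 40x mod 73: 2 orbits of sizes [72, 1].
2 cycles on 73: each ℓ→(−1)^(ℓ−1), product (−1)^71 = -1.
Zolotarev: (40|73) = -1, matching the cycle-count sign.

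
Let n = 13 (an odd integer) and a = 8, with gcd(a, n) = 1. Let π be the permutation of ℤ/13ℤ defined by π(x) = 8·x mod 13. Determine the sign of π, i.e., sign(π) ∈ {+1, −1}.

-1

Start at x=1: 1 → 8 → 12 → 5 → 1 (one orbit).
Decompose π into cycles: lengths [4, 4, 4, 1] (4 cycles, including the fixed point 0).
With 4 cycles on 13 points, sign = (−1)^{13−4} = -1.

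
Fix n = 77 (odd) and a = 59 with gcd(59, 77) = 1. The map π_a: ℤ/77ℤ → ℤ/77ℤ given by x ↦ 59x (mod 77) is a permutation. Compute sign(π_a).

-1

Orbit of 27 under x↦59x: [27, 53, 47, 1, 59, 16, 20]… (length divides ord_77(59)).
Cycle type of π: 30×2 + 6 + 5×2 + 1; total 6 cycles.
6 cycles on 77: each ℓ→(−1)^(ℓ−1), product (−1)^71 = -1.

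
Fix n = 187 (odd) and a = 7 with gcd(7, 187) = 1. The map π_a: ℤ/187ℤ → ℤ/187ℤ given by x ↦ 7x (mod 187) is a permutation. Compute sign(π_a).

Trace 24: π^k(24) = [24, 168, 54, 4, 28, 9, 63] for k=0..6.
5 cycles of lengths [80, 80, 16, 10, 1].
Σ(ℓ_i−1) = 187−5 = 182; sign = (−1)^182 = +1.

+1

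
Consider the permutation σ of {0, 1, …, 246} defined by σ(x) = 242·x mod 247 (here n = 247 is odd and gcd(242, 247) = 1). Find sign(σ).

Trace 31: π^k(31) = [31, 92, 34, 77, 109, 196, 8] for k=0..6.
11 cycles of lengths [36, 36, 36, 36, 36, 36, 18, 4, 4, 4, 1].
n − c = 247 − 11 = 236; sign = (−1)^236 = +1.
(242|247)_J = +1 (Zolotarev's lemma cross-check).

+1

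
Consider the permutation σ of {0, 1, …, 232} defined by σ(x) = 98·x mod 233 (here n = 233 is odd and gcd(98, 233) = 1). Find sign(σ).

Trace 182: π^k(182) = [182, 128, 195, 4, 159, 204, 187] for k=0..6.
Cycle lengths of π_98 on ℤ/233ℤ: [58, 58, 58, 58, 1]; 5 cycles in total.
With 5 cycles on 233 points, sign = (−1)^{233−5} = +1.

+1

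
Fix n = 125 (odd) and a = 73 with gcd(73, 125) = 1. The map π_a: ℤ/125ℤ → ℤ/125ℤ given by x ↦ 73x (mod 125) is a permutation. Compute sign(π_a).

Trace 106: π^k(106) = [106, 113, 124, 52, 46, 108, 9] for k=0..6.
π_73 has 4 disjoint cycles with lengths [100, 20, 4, 1] on {0,…,124}.
sign(π) = (−1)^{n − #cycles} = (−1)^{125−4} = (−1)^121 = -1.
Via Zolotarev, sign(π_{73}) = (73|125) = -1.

-1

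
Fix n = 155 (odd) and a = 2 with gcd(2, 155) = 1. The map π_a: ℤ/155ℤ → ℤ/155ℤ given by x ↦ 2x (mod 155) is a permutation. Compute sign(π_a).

Start at x=128: 128 → 101 → 47 → 94 → 33 → 66 → 132 → … (one orbit).
π_2 has 14 disjoint cycles with lengths [20, 20, 20, 20, 20, 20, 5, 5, 5, 5, 5, 5, 4, 1] on {0,…,154}.
With 14 cycles on 155 points, sign = (−1)^{155−14} = -1.
The Jacobi symbol (2|155) = -1 (Zolotarev) agrees.

-1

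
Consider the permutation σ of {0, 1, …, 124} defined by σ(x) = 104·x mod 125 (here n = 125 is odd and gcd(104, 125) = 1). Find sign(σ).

+1

Start at x=81: 81 → 49 → 96 → 109 → 86 → 69 → 51 → … (one orbit).
The orbit structure of x ↦ 104x mod 125: 7 orbits of sizes [50, 50, 10, 10, 2, 2, 1].
With 7 cycles on 125 points, sign = (−1)^{125−7} = +1.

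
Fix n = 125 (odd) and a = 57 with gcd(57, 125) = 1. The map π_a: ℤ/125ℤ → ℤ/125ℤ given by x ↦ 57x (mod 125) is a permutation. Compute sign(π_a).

-1

Start at x=68: 68 → 1 → 57 → 124 → 68 (one orbit).
32 cycles of lengths [4, 4, 4, 4, 4, 4, 4, 4, 4, 4, 4, 4, 4, 4, 4, 4, 4, 4, 4, 4, 4, 4, 4, 4, 4, 4, 4, 4, 4, 4, 4, 1].
sign(π) = (−1)^{n − #cycles} = (−1)^{125−32} = (−1)^93 = -1.
The Jacobi symbol (57|125) = -1 (Zolotarev) agrees.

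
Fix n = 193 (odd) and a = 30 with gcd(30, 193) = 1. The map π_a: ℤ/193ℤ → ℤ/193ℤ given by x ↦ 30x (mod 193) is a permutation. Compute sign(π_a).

-1

Trace 192: π^k(192) = [192, 163, 65, 20, 21, 51, 179] for k=0..6.
Cycle lengths of π_30 on ℤ/193ℤ: [192, 1]; 2 cycles in total.
sign(π) = (−1)^{n − #cycles} = (−1)^{193−2} = (−1)^191 = -1.
Zolotarev: (30|193) = -1, matching the cycle-count sign.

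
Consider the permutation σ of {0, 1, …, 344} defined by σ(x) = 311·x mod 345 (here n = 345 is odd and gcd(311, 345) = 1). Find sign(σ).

Trace 121: π^k(121) = [121, 26, 151, 41, 331, 131, 31] for k=0..6.
30 cycles of lengths [22, 22, 22, 22, 22, 22, 22, 22, 22, 22, 11, 11, 11, 11, 11, 11, 11, 11, 11, 11, 2, 2, 2, 2, 2, 1, 1, 1, 1, 1].
345 − 30 = 315 transpositions; sign(π) = (−1)^315 = -1.
Check: (311/345) = -1 by Zolotarev.

-1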